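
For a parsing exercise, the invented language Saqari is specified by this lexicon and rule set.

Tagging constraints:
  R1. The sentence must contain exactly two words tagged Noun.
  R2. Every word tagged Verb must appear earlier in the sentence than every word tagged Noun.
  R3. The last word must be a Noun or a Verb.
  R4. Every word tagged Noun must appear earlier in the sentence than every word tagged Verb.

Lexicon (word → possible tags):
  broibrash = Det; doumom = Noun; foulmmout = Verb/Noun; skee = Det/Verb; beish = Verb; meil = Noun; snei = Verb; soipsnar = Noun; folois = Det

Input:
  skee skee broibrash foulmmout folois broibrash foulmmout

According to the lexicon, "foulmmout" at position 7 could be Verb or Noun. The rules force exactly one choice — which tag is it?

Noun

Candidates per position — 1:skee {Det,Verb}; 2:skee {Det,Verb}; 3:broibrash {Det}; 4:foulmmout {Verb,Noun}; 5:folois {Det}; 6:broibrash {Det}; 7:foulmmout {Verb,Noun}.
Position 4: tagging it Verb would leave rule 1 unsatisfiable, so it must be Noun.
Position 7: tagging it Verb would leave rule 1 unsatisfiable, so it must be Noun.
Position 1: tagging it Verb would leave rule 4 unsatisfiable, so it must be Det.
Position 2: tagging it Verb would leave rule 4 unsatisfiable, so it must be Det.
So the tagging must be: Det Det Det Noun Det Det Noun.
Verifying each rule — rule 1 ✓; rule 2 ✓; rule 3 ✓; rule 4 ✓.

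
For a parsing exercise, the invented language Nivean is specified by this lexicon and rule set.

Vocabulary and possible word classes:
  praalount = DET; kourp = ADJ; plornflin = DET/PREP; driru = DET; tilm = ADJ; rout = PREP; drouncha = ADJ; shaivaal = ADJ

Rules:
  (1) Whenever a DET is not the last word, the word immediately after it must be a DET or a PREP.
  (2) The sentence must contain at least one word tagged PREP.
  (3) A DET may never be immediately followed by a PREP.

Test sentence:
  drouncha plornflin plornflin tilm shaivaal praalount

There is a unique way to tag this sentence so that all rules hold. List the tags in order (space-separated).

Candidates per position — 1:drouncha {ADJ}; 2:plornflin {DET,PREP}; 3:plornflin {DET,PREP}; 4:tilm {ADJ}; 5:shaivaal {ADJ}; 6:praalount {DET}.
Position 3: tagging it DET would leave rule 1 unsatisfiable, so it must be PREP.
Position 2: tagging it DET would leave rule 3 unsatisfiable, so it must be PREP.
That leaves exactly one tagging: ADJ PREP PREP ADJ ADJ DET.
Rule-by-rule: rule 1 ✓; rule 2 ✓; rule 3 ✓.

ADJ PREP PREP ADJ ADJ DET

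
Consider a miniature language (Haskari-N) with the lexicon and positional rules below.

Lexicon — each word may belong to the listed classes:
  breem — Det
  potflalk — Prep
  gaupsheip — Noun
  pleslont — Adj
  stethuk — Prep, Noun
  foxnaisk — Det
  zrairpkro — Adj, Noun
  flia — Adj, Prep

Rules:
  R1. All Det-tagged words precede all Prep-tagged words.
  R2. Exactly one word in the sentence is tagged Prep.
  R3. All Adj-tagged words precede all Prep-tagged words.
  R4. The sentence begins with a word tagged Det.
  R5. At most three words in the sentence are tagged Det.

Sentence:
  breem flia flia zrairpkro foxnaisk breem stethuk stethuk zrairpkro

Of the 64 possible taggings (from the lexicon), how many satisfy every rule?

Candidates per position — 1:breem {Det}; 2:flia {Adj,Prep}; 3:flia {Adj,Prep}; 4:zrairpkro {Adj,Noun}; 5:foxnaisk {Det}; 6:breem {Det}; 7:stethuk {Prep,Noun}; 8:stethuk {Prep,Noun}; 9:zrairpkro {Adj,Noun}.
There are 64 candidate sequences in total.
The sequences that satisfy every rule: Det Adj Adj Adj Det Det Prep Noun Noun; Det Adj Adj Adj Det Det Noun Prep Noun; Det Adj Adj Noun Det Det Prep Noun Noun; Det Adj Adj Noun Det Det Noun Prep Noun.
Count = 4.

4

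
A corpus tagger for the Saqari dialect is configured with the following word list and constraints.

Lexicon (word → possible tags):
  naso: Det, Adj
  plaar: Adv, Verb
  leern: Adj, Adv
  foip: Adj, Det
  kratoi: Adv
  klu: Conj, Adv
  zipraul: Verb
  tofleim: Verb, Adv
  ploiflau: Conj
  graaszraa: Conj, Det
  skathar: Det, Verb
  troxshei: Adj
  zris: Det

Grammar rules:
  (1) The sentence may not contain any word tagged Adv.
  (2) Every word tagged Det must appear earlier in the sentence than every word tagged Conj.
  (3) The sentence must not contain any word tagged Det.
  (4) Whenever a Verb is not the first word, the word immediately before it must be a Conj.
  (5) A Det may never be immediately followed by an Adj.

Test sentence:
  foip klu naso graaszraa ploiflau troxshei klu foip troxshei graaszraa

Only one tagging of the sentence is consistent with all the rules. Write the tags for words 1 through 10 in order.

Adj Conj Adj Conj Conj Adj Conj Adj Adj Conj

Candidates per position — 1:foip {Adj,Det}; 2:klu {Conj,Adv}; 3:naso {Det,Adj}; 4:graaszraa {Conj,Det}; 5:ploiflau {Conj}; 6:troxshei {Adj}; 7:klu {Conj,Adv}; 8:foip {Adj,Det}; 9:troxshei {Adj}; 10:graaszraa {Conj,Det}.
If word 1 were Det, no tagging could satisfy rule 3; so word 1 is Adj.
If word 2 were Adv, no tagging could satisfy rule 1; so word 2 is Conj.
If word 3 were Det, no tagging could satisfy rule 2; so word 3 is Adj.
If word 4 were Det, no tagging could satisfy rule 2; so word 4 is Conj.
If word 7 were Adv, no tagging could satisfy rule 1; so word 7 is Conj.
If word 8 were Det, no tagging could satisfy rule 2; so word 8 is Adj.
If word 10 were Det, no tagging could satisfy rule 2; so word 10 is Conj.
The unique satisfying tagging is: Adj Conj Adj Conj Conj Adj Conj Adj Adj Conj.
Check: rule 1 holds; rule 2 holds; rule 3 holds; rule 4 holds; rule 5 holds.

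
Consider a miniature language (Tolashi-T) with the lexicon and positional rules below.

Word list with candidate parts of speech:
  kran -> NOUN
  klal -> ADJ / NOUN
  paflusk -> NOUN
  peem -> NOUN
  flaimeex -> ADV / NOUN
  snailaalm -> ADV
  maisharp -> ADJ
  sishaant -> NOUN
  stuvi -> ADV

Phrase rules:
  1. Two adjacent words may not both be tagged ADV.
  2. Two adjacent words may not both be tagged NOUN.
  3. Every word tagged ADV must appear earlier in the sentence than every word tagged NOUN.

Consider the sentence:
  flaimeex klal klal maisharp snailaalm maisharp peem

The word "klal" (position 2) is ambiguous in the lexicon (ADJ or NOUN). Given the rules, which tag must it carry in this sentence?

Candidates per position — 1:flaimeex {ADV,NOUN}; 2:klal {ADJ,NOUN}; 3:klal {ADJ,NOUN}; 4:maisharp {ADJ}; 5:snailaalm {ADV}; 6:maisharp {ADJ}; 7:peem {NOUN}.
Position 1: NOUN is ruled out by rule 3; that leaves ADV.
Position 2: NOUN is ruled out by rule 3; that leaves ADJ.
Position 3: NOUN is ruled out by rule 3; that leaves ADJ.
That leaves exactly one tagging: ADV ADJ ADJ ADJ ADV ADJ NOUN.
Check: rule 1 ✓; rule 2 ✓; rule 3 ✓.

ADJ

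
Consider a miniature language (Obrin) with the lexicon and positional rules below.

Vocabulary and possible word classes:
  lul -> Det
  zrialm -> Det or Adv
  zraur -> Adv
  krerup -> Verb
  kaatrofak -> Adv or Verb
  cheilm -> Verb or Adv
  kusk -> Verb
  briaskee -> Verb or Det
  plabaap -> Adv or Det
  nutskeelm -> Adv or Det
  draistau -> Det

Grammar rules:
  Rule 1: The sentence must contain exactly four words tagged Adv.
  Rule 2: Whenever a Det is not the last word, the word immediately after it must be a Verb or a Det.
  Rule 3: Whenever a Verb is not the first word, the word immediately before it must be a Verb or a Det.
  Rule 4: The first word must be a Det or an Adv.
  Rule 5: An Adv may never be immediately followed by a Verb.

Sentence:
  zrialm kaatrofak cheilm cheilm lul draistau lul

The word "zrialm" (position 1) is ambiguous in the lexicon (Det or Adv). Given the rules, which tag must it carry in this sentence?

Adv

Candidates per position — 1:zrialm {Det,Adv}; 2:kaatrofak {Adv,Verb}; 3:cheilm {Verb,Adv}; 4:cheilm {Verb,Adv}; 5:lul {Det}; 6:draistau {Det}; 7:lul {Det}.
If word 1 were Det, no tagging could satisfy rule 1; so word 1 is Adv.
If word 2 were Verb, no tagging could satisfy rule 1; so word 2 is Adv.
If word 3 were Verb, no tagging could satisfy rule 1; so word 3 is Adv.
If word 4 were Verb, no tagging could satisfy rule 1; so word 4 is Adv.
The unique satisfying tagging is: Adv Adv Adv Adv Det Det Det.
Checking: rule 1 holds; rule 2 holds; rule 3 holds; rule 4 holds; rule 5 holds.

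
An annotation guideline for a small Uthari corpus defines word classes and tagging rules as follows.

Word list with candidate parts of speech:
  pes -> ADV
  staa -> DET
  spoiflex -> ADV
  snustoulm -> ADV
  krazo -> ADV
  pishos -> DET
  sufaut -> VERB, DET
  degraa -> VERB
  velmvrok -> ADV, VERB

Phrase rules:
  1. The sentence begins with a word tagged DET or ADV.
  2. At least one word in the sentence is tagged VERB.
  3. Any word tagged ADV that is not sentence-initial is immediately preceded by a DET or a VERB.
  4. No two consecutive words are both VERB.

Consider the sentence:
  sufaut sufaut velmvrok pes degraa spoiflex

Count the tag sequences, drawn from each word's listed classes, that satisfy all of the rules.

1

Candidates per position — 1:sufaut {VERB,DET}; 2:sufaut {VERB,DET}; 3:velmvrok {ADV,VERB}; 4:pes {ADV}; 5:degraa {VERB}; 6:spoiflex {ADV}.
There are 8 candidate sequences in total.
The sequences that satisfy every rule: DET DET VERB ADV VERB ADV.
Count = 1.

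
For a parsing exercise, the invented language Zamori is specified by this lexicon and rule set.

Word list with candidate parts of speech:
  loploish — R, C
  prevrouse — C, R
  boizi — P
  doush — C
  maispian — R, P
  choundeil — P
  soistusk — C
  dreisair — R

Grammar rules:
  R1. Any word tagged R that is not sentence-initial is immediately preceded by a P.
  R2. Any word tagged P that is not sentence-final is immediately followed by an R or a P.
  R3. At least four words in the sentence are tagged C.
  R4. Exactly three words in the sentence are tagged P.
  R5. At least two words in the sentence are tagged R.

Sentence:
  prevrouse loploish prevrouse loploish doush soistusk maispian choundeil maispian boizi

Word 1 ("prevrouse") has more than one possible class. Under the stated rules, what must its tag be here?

R

Candidates per position — 1:prevrouse {C,R}; 2:loploish {R,C}; 3:prevrouse {C,R}; 4:loploish {R,C}; 5:doush {C}; 6:soistusk {C}; 7:maispian {R,P}; 8:choundeil {P}; 9:maispian {R,P}; 10:boizi {P}.
Position 2: R is ruled out by rule 1; that leaves C.
Position 3: R is ruled out by rule 1; that leaves C.
Position 4: R is ruled out by rule 1; that leaves C.
Position 7: R is ruled out by rule 1; that leaves P.
Position 9: P is ruled out by rule 4; that leaves R.
Position 1: C is ruled out by rule 5; that leaves R.
The only consistent sequence is: R C C C C C P P R P.
Verifying each rule — rule 1 satisfied; rule 2 satisfied; rule 3 satisfied; rule 4 satisfied; rule 5 satisfied.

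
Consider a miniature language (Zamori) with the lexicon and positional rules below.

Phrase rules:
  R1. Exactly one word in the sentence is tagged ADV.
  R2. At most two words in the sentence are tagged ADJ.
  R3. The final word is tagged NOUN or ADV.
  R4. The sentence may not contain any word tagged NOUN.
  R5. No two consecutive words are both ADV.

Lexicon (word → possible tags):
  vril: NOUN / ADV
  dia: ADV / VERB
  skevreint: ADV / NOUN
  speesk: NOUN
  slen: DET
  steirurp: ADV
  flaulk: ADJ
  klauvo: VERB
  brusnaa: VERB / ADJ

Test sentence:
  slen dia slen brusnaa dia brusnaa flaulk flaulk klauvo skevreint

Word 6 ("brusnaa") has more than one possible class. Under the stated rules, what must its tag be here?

Candidates per position — 1:slen {DET}; 2:dia {ADV,VERB}; 3:slen {DET}; 4:brusnaa {VERB,ADJ}; 5:dia {ADV,VERB}; 6:brusnaa {VERB,ADJ}; 7:flaulk {ADJ}; 8:flaulk {ADJ}; 9:klauvo {VERB}; 10:skevreint {ADV,NOUN}.
Word 4 cannot be ADJ — rule 2 would then fail for every completion. It is VERB.
Word 6 cannot be ADJ — rule 2 would then fail for every completion. It is VERB.
Word 10 cannot be NOUN — rule 4 would then fail for every completion. It is ADV.
Word 2 cannot be ADV — rule 1 would then fail for every completion. It is VERB.
Word 5 cannot be ADV — rule 1 would then fail for every completion. It is VERB.
So the tagging must be: DET VERB DET VERB VERB VERB ADJ ADJ VERB ADV.
Check: rule 1 ✓; rule 2 ✓; rule 3 ✓; rule 4 ✓; rule 5 ✓.

VERB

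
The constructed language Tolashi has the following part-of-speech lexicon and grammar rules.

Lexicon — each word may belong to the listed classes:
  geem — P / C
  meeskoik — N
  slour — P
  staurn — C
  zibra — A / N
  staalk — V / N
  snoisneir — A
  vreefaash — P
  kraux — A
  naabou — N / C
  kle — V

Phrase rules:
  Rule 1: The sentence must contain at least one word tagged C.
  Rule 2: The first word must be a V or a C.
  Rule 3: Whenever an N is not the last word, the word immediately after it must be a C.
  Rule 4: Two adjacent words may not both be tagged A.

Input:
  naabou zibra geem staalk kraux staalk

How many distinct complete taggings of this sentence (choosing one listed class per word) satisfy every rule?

6

Candidates per position — 1:naabou {N,C}; 2:zibra {A,N}; 3:geem {P,C}; 4:staalk {V,N}; 5:kraux {A}; 6:staalk {V,N}.
There are 32 candidate sequences in total.
Checking each against the rules leaves 6 sequences.
Count = 6.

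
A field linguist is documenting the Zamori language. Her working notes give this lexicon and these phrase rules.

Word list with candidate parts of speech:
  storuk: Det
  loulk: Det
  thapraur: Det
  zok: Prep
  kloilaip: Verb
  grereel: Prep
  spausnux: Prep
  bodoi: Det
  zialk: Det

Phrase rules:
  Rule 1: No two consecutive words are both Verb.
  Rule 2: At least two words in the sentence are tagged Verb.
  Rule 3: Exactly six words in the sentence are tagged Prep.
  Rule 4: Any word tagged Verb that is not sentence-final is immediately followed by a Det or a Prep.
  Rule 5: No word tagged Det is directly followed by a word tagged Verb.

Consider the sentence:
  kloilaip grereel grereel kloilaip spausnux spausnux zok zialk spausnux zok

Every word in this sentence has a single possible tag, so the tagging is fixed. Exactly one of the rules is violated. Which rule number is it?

3

Fixed tagging: Verb Prep Prep Verb Prep Prep Prep Det Prep Prep.
Applying the rules: R1 ok, R2 ok, R3 fails, R4 ok, R5 ok.
Only rule 3 fails.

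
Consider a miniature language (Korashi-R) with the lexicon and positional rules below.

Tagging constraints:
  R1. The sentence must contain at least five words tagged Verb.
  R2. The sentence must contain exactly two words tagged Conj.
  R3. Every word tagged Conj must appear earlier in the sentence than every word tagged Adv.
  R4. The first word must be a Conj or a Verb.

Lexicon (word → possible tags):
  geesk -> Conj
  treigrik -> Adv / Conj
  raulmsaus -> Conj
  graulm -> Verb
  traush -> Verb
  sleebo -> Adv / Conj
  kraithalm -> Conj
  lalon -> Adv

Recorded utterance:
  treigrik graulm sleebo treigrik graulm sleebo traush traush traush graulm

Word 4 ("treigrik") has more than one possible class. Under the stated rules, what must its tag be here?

Candidates per position — 1:treigrik {Adv,Conj}; 2:graulm {Verb}; 3:sleebo {Adv,Conj}; 4:treigrik {Adv,Conj}; 5:graulm {Verb}; 6:sleebo {Adv,Conj}; 7:traush {Verb}; 8:traush {Verb}; 9:traush {Verb}; 10:graulm {Verb}.
Word 1 cannot be Adv — rule 4 would then fail for every completion. It is Conj.
Position 4: the remaining choice is settled jointly with positions 3, 6 — only Adv at position 4 is part of a tagging that satisfies every rule.
So the tagging must be: Conj Verb Conj Adv Verb Adv Verb Verb Verb Verb.
Check: rule 1 satisfied; rule 2 satisfied; rule 3 satisfied; rule 4 satisfied.

Adv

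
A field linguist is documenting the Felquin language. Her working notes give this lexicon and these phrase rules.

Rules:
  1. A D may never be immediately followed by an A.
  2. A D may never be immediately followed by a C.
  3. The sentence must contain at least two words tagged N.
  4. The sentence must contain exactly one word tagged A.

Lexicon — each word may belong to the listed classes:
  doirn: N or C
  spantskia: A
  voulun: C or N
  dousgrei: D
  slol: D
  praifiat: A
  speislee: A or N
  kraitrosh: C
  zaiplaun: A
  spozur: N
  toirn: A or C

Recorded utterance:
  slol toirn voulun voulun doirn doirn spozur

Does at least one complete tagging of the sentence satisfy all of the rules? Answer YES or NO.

NO

Candidates per position — 1:slol {D}; 2:toirn {A,C}; 3:voulun {C,N}; 4:voulun {C,N}; 5:doirn {N,C}; 6:doirn {N,C}; 7:spozur {N}.
Every candidate sequence violates at least one rule; no consistent tagging exists.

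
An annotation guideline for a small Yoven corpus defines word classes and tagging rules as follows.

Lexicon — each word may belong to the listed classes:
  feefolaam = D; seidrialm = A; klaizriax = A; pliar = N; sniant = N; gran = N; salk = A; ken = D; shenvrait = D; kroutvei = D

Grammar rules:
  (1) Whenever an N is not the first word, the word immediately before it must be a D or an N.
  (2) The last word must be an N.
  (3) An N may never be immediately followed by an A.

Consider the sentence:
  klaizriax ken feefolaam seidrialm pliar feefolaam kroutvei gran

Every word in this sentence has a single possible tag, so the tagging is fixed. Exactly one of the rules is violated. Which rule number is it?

Fixed tagging: A D D A N D D N.
Applying the rules: R1 ✗, R2 ✓, R3 ✓.
Only rule 1 fails.

1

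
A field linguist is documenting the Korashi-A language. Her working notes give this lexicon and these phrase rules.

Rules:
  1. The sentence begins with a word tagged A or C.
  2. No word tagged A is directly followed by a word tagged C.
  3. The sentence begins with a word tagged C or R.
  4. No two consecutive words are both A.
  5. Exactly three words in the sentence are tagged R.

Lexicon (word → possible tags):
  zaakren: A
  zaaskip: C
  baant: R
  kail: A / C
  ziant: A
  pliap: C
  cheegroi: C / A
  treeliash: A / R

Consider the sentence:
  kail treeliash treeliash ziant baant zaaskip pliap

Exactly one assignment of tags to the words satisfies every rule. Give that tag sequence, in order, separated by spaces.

C R R A R C C

Candidates per position — 1:kail {A,C}; 2:treeliash {A,R}; 3:treeliash {A,R}; 4:ziant {A}; 5:baant {R}; 6:zaaskip {C}; 7:pliap {C}.
Position 1: tagging it A would leave rule 3 unsatisfiable, so it must be C.
Position 2: tagging it A would leave rule 5 unsatisfiable, so it must be R.
Position 3: tagging it A would leave rule 4 unsatisfiable, so it must be R.
That leaves exactly one tagging: C R R A R C C.
Check: rule 1 ✓; rule 2 ✓; rule 3 ✓; rule 4 ✓; rule 5 ✓.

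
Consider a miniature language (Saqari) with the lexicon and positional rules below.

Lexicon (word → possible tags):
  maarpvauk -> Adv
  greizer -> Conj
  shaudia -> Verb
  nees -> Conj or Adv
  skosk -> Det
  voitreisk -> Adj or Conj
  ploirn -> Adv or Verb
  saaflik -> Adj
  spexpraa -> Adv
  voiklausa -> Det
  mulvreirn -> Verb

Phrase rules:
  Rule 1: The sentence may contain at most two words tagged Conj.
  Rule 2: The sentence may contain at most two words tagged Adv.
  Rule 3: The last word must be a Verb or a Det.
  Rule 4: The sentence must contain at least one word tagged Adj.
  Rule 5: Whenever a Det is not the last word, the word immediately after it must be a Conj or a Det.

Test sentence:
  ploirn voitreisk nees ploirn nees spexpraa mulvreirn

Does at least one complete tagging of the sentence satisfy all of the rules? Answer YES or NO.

YES

Candidates per position — 1:ploirn {Adv,Verb}; 2:voitreisk {Adj,Conj}; 3:nees {Conj,Adv}; 4:ploirn {Adv,Verb}; 5:nees {Conj,Adv}; 6:spexpraa {Adv}; 7:mulvreirn {Verb}.
One satisfying assignment: Verb Adj Conj Verb Adv Adv Verb.
Rule-by-rule: rule 1 ✓; rule 2 ✓; rule 3 ✓; rule 4 ✓; rule 5 ✓.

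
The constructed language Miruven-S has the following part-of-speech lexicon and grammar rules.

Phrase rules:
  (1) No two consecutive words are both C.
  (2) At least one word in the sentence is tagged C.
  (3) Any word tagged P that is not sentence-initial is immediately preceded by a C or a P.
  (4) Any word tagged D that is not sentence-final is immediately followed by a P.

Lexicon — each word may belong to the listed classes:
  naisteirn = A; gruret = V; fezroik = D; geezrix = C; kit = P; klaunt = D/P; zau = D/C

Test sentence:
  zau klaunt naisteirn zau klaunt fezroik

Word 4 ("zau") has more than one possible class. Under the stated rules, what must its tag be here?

Candidates per position — 1:zau {D,C}; 2:klaunt {D,P}; 3:naisteirn {A}; 4:zau {D,C}; 5:klaunt {D,P}; 6:fezroik {D}.
If word 2 were D, no tagging could satisfy rule 4; so word 2 is P.
If word 5 were D, no tagging could satisfy rule 4; so word 5 is P.
If word 1 were D, no tagging could satisfy rule 3; so word 1 is C.
If word 4 were D, no tagging could satisfy rule 3; so word 4 is C.
That leaves exactly one tagging: C P A C P D.
Rule-by-rule: rule 1 satisfied; rule 2 satisfied; rule 3 satisfied; rule 4 satisfied.

C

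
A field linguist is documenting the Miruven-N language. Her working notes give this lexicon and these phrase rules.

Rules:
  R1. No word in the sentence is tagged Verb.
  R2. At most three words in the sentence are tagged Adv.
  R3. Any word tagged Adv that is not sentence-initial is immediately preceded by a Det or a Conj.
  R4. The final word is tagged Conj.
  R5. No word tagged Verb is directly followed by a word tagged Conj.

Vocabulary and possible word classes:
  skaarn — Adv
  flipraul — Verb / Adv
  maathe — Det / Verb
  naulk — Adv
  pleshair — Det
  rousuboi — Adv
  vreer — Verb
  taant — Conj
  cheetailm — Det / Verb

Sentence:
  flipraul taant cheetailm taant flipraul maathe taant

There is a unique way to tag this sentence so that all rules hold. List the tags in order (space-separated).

Candidates per position — 1:flipraul {Verb,Adv}; 2:taant {Conj}; 3:cheetailm {Det,Verb}; 4:taant {Conj}; 5:flipraul {Verb,Adv}; 6:maathe {Det,Verb}; 7:taant {Conj}.
At position 1, choosing Verb makes rule 1 impossible to satisfy; hence Adv.
At position 3, choosing Verb makes rule 1 impossible to satisfy; hence Det.
At position 5, choosing Verb makes rule 1 impossible to satisfy; hence Adv.
At position 6, choosing Verb makes rule 1 impossible to satisfy; hence Det.
So the tagging must be: Adv Conj Det Conj Adv Det Conj.
Rule-by-rule: rule 1 ok; rule 2 ok; rule 3 ok; rule 4 ok; rule 5 ok.

Adv Conj Det Conj Adv Det Conj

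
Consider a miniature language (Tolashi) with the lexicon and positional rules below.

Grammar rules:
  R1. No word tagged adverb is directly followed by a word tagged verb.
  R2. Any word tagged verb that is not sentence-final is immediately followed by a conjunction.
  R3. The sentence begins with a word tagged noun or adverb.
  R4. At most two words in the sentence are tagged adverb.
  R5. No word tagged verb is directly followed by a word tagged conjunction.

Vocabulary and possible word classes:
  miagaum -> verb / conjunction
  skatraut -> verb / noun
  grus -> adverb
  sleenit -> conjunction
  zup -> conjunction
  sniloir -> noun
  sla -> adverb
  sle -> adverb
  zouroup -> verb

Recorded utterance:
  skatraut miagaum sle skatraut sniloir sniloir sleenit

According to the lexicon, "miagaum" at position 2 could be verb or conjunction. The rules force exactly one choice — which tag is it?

Candidates per position — 1:skatraut {verb,noun}; 2:miagaum {verb,conjunction}; 3:sle {adverb}; 4:skatraut {verb,noun}; 5:sniloir {noun}; 6:sniloir {noun}; 7:sleenit {conjunction}.
If word 1 were verb, no tagging could satisfy rule 3; so word 1 is noun.
If word 2 were verb, no tagging could satisfy rule 2; so word 2 is conjunction.
If word 4 were verb, no tagging could satisfy rule 1; so word 4 is noun.
The only consistent sequence is: noun conjunction adverb noun noun noun conjunction.
Check: rule 1 ✓; rule 2 ✓; rule 3 ✓; rule 4 ✓; rule 5 ✓.

conjunction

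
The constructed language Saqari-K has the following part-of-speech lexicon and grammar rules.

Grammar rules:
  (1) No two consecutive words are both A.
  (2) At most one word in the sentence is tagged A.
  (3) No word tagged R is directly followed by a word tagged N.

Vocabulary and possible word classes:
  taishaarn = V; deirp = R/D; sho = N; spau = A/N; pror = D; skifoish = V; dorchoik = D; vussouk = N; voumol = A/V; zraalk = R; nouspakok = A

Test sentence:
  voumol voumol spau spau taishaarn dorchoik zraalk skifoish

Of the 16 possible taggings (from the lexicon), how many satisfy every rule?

Candidates per position — 1:voumol {A,V}; 2:voumol {A,V}; 3:spau {A,N}; 4:spau {A,N}; 5:taishaarn {V}; 6:dorchoik {D}; 7:zraalk {R}; 8:skifoish {V}.
There are 16 candidate sequences in total.
The sequences that satisfy every rule: A V N N V D R V; V A N N V D R V; V V A N V D R V; V V N A V D R V; V V N N V D R V.
Count = 5.

5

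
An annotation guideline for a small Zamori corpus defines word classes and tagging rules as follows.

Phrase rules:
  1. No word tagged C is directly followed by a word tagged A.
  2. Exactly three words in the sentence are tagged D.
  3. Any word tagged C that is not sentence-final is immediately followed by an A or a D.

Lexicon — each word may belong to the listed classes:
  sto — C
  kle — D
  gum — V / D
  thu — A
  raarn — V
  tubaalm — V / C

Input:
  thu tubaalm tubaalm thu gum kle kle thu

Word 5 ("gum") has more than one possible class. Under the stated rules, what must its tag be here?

D

Candidates per position — 1:thu {A}; 2:tubaalm {V,C}; 3:tubaalm {V,C}; 4:thu {A}; 5:gum {V,D}; 6:kle {D}; 7:kle {D}; 8:thu {A}.
Word 2 cannot be C — rule 3 would then fail for every completion. It is V.
Word 3 cannot be C — rule 1 would then fail for every completion. It is V.
Word 5 cannot be V — rule 2 would then fail for every completion. It is D.
So the tagging must be: A V V A D D D A.
Verifying each rule — rule 1 ✓; rule 2 ✓; rule 3 ✓.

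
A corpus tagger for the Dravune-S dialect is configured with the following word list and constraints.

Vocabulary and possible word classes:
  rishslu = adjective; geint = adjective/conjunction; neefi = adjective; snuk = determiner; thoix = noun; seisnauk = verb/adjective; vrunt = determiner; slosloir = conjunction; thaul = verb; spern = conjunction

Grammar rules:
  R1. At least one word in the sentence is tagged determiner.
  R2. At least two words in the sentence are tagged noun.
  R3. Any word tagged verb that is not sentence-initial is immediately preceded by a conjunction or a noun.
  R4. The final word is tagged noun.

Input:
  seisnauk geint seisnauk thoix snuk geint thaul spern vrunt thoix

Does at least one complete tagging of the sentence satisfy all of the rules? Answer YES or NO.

YES

Candidates per position — 1:seisnauk {verb,adjective}; 2:geint {adjective,conjunction}; 3:seisnauk {verb,adjective}; 4:thoix {noun}; 5:snuk {determiner}; 6:geint {adjective,conjunction}; 7:thaul {verb}; 8:spern {conjunction}; 9:vrunt {determiner}; 10:thoix {noun}.
One satisfying assignment: verb adjective adjective noun determiner conjunction verb conjunction determiner noun.
Verifying each rule — rule 1 ✓; rule 2 ✓; rule 3 ✓; rule 4 ✓.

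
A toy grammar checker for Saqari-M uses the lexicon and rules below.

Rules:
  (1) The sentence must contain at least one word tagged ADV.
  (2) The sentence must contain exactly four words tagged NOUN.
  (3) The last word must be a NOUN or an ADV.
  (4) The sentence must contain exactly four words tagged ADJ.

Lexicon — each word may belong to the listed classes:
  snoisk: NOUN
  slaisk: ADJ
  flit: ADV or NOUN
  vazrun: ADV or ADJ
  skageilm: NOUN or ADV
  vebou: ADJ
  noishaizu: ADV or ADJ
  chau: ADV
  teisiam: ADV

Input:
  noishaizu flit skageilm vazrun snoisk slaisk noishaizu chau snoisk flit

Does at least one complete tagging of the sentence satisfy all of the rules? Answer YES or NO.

Candidates per position — 1:noishaizu {ADV,ADJ}; 2:flit {ADV,NOUN}; 3:skageilm {NOUN,ADV}; 4:vazrun {ADV,ADJ}; 5:snoisk {NOUN}; 6:slaisk {ADJ}; 7:noishaizu {ADV,ADJ}; 8:chau {ADV}; 9:snoisk {NOUN}; 10:flit {ADV,NOUN}.
One satisfying assignment: ADJ NOUN NOUN ADJ NOUN ADJ ADJ ADV NOUN ADV.
Rule-by-rule: rule 1 ✓; rule 2 ✓; rule 3 ✓; rule 4 ✓.

YES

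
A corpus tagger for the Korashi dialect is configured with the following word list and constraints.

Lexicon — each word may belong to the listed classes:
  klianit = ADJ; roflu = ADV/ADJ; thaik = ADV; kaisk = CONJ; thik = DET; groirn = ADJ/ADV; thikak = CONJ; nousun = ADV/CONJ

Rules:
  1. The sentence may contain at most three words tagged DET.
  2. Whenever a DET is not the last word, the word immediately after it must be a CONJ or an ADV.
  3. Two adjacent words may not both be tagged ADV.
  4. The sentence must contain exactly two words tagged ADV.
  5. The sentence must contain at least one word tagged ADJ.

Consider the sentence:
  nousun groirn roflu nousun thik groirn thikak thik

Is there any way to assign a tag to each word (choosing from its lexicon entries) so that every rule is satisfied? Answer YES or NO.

YES

Candidates per position — 1:nousun {ADV,CONJ}; 2:groirn {ADJ,ADV}; 3:roflu {ADV,ADJ}; 4:nousun {ADV,CONJ}; 5:thik {DET}; 6:groirn {ADJ,ADV}; 7:thikak {CONJ}; 8:thik {DET}.
One satisfying assignment: CONJ ADJ ADJ ADV DET ADV CONJ DET.
Checking: rule 1 ✓; rule 2 ✓; rule 3 ✓; rule 4 ✓; rule 5 ✓.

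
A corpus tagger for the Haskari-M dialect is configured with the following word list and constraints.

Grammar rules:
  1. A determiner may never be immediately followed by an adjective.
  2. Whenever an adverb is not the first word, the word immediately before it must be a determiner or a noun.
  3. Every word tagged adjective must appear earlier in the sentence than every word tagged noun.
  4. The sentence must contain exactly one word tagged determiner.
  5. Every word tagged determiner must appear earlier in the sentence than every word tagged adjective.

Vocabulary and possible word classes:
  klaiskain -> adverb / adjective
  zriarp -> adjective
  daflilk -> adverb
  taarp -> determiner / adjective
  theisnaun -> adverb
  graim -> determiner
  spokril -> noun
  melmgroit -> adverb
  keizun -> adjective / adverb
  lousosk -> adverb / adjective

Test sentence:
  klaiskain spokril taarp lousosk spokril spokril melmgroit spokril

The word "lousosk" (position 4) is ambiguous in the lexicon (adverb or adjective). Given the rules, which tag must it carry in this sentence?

adverb

Candidates per position — 1:klaiskain {adverb,adjective}; 2:spokril {noun}; 3:taarp {determiner,adjective}; 4:lousosk {adverb,adjective}; 5:spokril {noun}; 6:spokril {noun}; 7:melmgroit {adverb}; 8:spokril {noun}.
Word 3 cannot be adjective — rule 3 would then fail for every completion. It is determiner.
Word 4 cannot be adjective — rule 1 would then fail for every completion. It is adverb.
Word 1 cannot be adjective — rule 5 would then fail for every completion. It is adverb.
That leaves exactly one tagging: adverb noun determiner adverb noun noun adverb noun.
Rule-by-rule: rule 1 satisfied; rule 2 satisfied; rule 3 satisfied; rule 4 satisfied; rule 5 satisfied.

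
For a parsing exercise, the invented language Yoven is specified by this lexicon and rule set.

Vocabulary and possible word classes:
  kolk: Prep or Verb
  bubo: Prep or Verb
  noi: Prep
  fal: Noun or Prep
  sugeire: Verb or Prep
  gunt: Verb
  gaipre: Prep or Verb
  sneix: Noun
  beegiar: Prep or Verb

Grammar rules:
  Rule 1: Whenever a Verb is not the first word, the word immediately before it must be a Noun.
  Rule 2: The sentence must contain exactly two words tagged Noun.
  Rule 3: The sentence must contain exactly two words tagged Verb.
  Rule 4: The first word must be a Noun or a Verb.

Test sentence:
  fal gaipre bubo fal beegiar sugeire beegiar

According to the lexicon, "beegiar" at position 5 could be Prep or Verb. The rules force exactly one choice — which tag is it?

Verb

Candidates per position — 1:fal {Noun,Prep}; 2:gaipre {Prep,Verb}; 3:bubo {Prep,Verb}; 4:fal {Noun,Prep}; 5:beegiar {Prep,Verb}; 6:sugeire {Verb,Prep}; 7:beegiar {Prep,Verb}.
Position 1: Prep is ruled out by rule 2; that leaves Noun.
Position 3: Verb is ruled out by rule 1; that leaves Prep.
Position 4: Prep is ruled out by rule 2; that leaves Noun.
Position 6: Verb is ruled out by rule 1; that leaves Prep.
Position 7: Verb is ruled out by rule 1; that leaves Prep.
Position 2: Prep is ruled out by rule 3; that leaves Verb.
Position 5: Prep is ruled out by rule 3; that leaves Verb.
So the tagging must be: Noun Verb Prep Noun Verb Prep Prep.
Checking: rule 1 ok; rule 2 ok; rule 3 ok; rule 4 ok.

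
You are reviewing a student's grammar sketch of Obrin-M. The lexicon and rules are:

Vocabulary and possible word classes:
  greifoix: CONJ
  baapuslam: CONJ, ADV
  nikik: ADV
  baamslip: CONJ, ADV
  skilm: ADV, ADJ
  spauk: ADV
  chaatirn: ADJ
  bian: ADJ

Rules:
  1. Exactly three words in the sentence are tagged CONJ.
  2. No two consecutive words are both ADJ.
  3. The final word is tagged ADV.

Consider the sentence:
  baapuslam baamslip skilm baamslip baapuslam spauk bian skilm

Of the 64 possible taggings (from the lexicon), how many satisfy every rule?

8

Candidates per position — 1:baapuslam {CONJ,ADV}; 2:baamslip {CONJ,ADV}; 3:skilm {ADV,ADJ}; 4:baamslip {CONJ,ADV}; 5:baapuslam {CONJ,ADV}; 6:spauk {ADV}; 7:bian {ADJ}; 8:skilm {ADV,ADJ}.
There are 64 candidate sequences in total.
Checking each against the rules leaves 8 sequences.
Count = 8.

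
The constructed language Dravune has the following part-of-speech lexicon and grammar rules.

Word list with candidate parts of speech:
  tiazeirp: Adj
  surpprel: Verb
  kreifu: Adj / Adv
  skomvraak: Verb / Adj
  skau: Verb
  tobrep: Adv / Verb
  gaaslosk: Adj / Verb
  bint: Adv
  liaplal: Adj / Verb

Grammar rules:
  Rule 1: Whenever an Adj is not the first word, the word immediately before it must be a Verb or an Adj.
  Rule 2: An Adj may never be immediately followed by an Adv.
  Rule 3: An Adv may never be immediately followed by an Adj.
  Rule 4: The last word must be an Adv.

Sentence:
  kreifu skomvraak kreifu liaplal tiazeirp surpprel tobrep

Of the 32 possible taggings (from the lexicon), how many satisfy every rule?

8

Candidates per position — 1:kreifu {Adj,Adv}; 2:skomvraak {Verb,Adj}; 3:kreifu {Adj,Adv}; 4:liaplal {Adj,Verb}; 5:tiazeirp {Adj}; 6:surpprel {Verb}; 7:tobrep {Adv,Verb}.
There are 32 candidate sequences in total.
Checking each against the rules leaves 8 sequences.
Count = 8.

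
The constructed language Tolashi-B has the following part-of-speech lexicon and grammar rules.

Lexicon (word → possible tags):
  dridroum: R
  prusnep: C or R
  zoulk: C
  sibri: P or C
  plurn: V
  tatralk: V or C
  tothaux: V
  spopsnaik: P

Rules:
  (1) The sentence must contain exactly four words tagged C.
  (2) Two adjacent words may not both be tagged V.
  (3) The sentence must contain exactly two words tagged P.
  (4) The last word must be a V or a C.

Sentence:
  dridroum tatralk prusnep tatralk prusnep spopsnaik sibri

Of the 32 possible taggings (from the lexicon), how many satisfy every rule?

0

Candidates per position — 1:dridroum {R}; 2:tatralk {V,C}; 3:prusnep {C,R}; 4:tatralk {V,C}; 5:prusnep {C,R}; 6:spopsnaik {P}; 7:sibri {P,C}.
There are 32 candidate sequences in total.
Every candidate sequence violates at least one rule; no consistent tagging exists.
Count = 0.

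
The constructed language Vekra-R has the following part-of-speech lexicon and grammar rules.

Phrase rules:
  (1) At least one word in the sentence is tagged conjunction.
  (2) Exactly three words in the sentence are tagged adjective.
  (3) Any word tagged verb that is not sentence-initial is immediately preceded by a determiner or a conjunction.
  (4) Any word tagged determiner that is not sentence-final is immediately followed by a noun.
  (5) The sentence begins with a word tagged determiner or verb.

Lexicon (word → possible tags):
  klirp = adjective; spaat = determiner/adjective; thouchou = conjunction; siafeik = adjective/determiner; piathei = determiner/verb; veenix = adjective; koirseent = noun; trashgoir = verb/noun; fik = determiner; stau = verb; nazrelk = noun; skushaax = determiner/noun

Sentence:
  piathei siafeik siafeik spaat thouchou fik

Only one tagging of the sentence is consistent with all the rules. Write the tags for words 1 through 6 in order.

verb adjective adjective adjective conjunction determiner

Candidates per position — 1:piathei {determiner,verb}; 2:siafeik {adjective,determiner}; 3:siafeik {adjective,determiner}; 4:spaat {determiner,adjective}; 5:thouchou {conjunction}; 6:fik {determiner}.
Position 1: determiner is ruled out by rule 4; that leaves verb.
Position 2: determiner is ruled out by rule 2; that leaves adjective.
Position 3: determiner is ruled out by rule 2; that leaves adjective.
Position 4: determiner is ruled out by rule 2; that leaves adjective.
The only consistent sequence is: verb adjective adjective adjective conjunction determiner.
Check: rule 1 ok; rule 2 ok; rule 3 ok; rule 4 ok; rule 5 ok.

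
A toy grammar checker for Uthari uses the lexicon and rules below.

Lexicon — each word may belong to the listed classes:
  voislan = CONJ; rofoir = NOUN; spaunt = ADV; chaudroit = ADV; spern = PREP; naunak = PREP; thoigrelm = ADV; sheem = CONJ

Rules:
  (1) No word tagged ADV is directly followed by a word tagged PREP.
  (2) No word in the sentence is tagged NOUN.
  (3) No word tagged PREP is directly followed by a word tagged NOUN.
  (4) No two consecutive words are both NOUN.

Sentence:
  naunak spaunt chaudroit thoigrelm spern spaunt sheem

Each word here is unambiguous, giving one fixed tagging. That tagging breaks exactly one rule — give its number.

Fixed tagging: PREP ADV ADV ADV PREP ADV CONJ.
Rule check: R1 fail, R2 pass, R3 pass, R4 pass.
Only rule 1 fails.

1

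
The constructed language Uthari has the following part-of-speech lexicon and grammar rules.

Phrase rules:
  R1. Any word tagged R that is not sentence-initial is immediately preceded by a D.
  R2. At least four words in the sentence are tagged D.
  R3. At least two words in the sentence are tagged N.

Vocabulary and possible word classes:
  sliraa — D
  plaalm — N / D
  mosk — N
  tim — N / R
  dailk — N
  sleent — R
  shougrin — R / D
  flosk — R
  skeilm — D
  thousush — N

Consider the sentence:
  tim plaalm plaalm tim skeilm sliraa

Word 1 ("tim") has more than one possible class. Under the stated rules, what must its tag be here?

Candidates per position — 1:tim {N,R}; 2:plaalm {N,D}; 3:plaalm {N,D}; 4:tim {N,R}; 5:skeilm {D}; 6:sliraa {D}.
If word 2 were N, no tagging could satisfy rule 2; so word 2 is D.
If word 3 were N, no tagging could satisfy rule 2; so word 3 is D.
If word 4 were R, no tagging could satisfy rule 3; so word 4 is N.
If word 1 were R, no tagging could satisfy rule 3; so word 1 is N.
The unique satisfying tagging is: N D D N D D.
Verifying each rule — rule 1 satisfied; rule 2 satisfied; rule 3 satisfied.

N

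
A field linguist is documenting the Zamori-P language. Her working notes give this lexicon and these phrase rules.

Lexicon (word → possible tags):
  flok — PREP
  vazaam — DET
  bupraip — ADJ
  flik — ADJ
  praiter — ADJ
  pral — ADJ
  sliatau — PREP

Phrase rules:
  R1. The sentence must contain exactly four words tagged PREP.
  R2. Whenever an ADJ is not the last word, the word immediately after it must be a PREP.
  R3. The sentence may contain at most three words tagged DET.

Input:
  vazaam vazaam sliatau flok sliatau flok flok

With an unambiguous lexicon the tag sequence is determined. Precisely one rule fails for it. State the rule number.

1

Fixed tagging: DET DET PREP PREP PREP PREP PREP.
Rule check: R1 fail, R2 pass, R3 pass.
Only rule 1 fails.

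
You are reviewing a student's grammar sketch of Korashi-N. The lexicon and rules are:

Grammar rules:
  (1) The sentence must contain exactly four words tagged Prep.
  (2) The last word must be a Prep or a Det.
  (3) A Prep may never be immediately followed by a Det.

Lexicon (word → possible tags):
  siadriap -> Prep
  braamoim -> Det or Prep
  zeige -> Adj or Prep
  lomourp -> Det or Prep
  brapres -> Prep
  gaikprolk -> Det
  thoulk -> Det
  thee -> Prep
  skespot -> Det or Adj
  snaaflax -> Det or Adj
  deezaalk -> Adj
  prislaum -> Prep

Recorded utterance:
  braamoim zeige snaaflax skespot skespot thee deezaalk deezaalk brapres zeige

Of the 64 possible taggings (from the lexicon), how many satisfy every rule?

12

Candidates per position — 1:braamoim {Det,Prep}; 2:zeige {Adj,Prep}; 3:snaaflax {Det,Adj}; 4:skespot {Det,Adj}; 5:skespot {Det,Adj}; 6:thee {Prep}; 7:deezaalk {Adj}; 8:deezaalk {Adj}; 9:brapres {Prep}; 10:zeige {Adj,Prep}.
There are 64 candidate sequences in total.
Checking each against the rules leaves 12 sequences.
Count = 12.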